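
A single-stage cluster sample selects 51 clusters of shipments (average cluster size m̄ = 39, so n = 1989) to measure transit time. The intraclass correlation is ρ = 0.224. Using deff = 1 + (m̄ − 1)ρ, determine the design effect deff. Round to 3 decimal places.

9.512

deff = 1 + (39 − 1)·0.224 = 1 + 8.512 = 9.512.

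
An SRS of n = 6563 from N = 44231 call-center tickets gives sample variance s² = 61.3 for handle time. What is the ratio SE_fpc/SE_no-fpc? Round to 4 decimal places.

f = n/N = 6563/44231 = 0.14838010.
SE_no-fpc = √(s²/n) = 0.096644921; SE_fpc = √((1−f)s²/n) = 0.089187078.
Ratio = √(1−f) = 0.92283254.

0.9228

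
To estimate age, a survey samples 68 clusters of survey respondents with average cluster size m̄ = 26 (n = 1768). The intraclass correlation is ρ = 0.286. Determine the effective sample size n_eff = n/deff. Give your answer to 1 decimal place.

216.9

deff = 1 + (26 − 1)·0.286 = 1 + 7.15 = 8.15.
n_eff = 1768 / 8.15 = 216.9.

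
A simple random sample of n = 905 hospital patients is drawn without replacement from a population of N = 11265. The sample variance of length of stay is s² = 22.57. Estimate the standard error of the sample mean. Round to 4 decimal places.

Under SRS without replacement, Var(ȳ) = (1 − f)·s²/n with f = n/N = 905/11265 = 0.08033733.
Var(ȳ) = (1 − 0.08033733)·22.57/905 = 0.91966267·0.024939227 = 0.022935676.
SE(ȳ) = √(0.022935676) = 0.1514.

0.1514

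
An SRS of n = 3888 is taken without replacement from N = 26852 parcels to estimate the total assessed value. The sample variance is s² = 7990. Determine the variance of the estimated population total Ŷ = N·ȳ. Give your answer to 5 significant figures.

1.2672 × 10^9

Var(Ŷ) = N²·Var(ȳ) = N²·(1 − n/N)·s²/n.
f = 3888/26852 = 0.14479368; Var(ȳ) = 0.85520632·7990/3888 = 1.7574842.
Var(Ŷ) = 26852² · 1.7574842 = 1.2671987 × 10^9.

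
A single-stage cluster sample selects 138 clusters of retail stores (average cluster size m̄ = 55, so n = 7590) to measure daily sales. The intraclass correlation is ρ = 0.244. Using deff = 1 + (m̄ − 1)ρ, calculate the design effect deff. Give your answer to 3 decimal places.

deff = 1 + (55 − 1)·0.244 = 1 + 13.176 = 14.176.

14.176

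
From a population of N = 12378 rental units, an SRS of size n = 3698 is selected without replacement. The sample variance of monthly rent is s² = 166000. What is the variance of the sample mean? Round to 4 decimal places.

31.4782

Under SRS without replacement, Var(ȳ) = (1 − f)·s²/n with f = n/N = 3698/12378 = 0.29875586.
Var(ȳ) = (1 − 0.29875586)·166000/3698 = 0.70124414·44.889129 = 31.478239.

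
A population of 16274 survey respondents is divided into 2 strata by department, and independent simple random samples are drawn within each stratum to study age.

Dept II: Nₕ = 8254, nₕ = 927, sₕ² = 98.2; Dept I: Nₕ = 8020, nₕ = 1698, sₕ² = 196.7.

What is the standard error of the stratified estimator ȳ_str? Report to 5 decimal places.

Var(ȳ_str) = Σₕ Wₕ²(1 − fₕ)sₕ²/nₕ with Wₕ = Nₕ/N, N = 16274.
Dept II: Wₕ = 0.50718938; term = 0.50718938²·(1 − 0.11230918)·98.2/927 = 0.024189884.
Dept I: Wₕ = 0.49281062; term = 0.49281062²·(1 − 0.21172070)·196.7/1698 = 0.02217721.
Sum = 0.046367094.
SE = √(0.046367094) = 0.21533.

0.21533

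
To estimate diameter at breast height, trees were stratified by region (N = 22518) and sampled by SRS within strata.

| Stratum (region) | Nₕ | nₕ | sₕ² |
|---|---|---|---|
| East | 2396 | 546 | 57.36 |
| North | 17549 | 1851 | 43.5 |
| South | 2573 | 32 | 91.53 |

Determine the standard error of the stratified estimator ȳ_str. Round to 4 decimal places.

0.2249

Var(ȳ_str) = Σₕ Wₕ²(1 − fₕ)sₕ²/nₕ with Wₕ = Nₕ/N, N = 22518.
East: Wₕ = 0.10640377; term = 0.10640377²·(1 − 0.22787980)·57.36/546 = 9.1836519 × 10^-4.
North: Wₕ = 0.77933209; term = 0.77933209²·(1 − 0.10547610)·43.5/1851 = 0.012767913.
South: Wₕ = 0.11426414; term = 0.11426414²·(1 − 0.01243684)·91.53/32 = 0.036880628.
Sum = 0.050566906.
SE = √(0.050566906) = 0.2249.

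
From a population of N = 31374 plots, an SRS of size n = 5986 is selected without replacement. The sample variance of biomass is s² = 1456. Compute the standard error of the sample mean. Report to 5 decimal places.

0.44365

Under SRS without replacement, Var(ȳ) = (1 − f)·s²/n with f = n/N = 5986/31374 = 0.19079493.
Var(ȳ) = (1 − 0.19079493)·1456/5986 = 0.80920507·0.24323421 = 0.19682636.
SE(ȳ) = √(0.19682636) = 0.44365.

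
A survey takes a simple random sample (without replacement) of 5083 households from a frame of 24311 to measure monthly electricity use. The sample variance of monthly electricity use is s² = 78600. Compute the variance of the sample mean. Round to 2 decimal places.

Under SRS without replacement, Var(ȳ) = (1 − f)·s²/n with f = n/N = 5083/24311 = 0.20908231.
Var(ȳ) = (1 − 0.20908231)·78600/5083 = 0.79091769·15.463309 = 12.230205.

12.23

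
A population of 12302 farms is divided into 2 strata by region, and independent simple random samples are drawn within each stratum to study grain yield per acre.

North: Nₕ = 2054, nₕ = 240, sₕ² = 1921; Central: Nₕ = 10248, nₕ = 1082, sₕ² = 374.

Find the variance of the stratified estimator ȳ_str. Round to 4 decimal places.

0.4116

Var(ȳ_str) = Σₕ Wₕ²(1 − fₕ)sₕ²/nₕ with Wₕ = Nₕ/N, N = 12302.
North: Wₕ = 0.16696472; term = 0.16696472²·(1 − 0.11684518)·1921/240 = 0.19706178.
Central: Wₕ = 0.83303528; term = 0.83303528²·(1 − 0.10558158)·374/1082 = 0.21454177.
Sum = 0.41160355.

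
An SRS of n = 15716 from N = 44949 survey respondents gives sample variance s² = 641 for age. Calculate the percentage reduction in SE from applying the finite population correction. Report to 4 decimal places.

f = n/N = 15716/44949 = 0.34964070.
SE_no-fpc = √(s²/n) = 0.20195658; SE_fpc = √((1−f)s²/n) = 0.16286759.
Ratio = √(1−f) = 0.80644857. Reduction = 100·(1 − 0.80644857) = 19.3551%.

19.3551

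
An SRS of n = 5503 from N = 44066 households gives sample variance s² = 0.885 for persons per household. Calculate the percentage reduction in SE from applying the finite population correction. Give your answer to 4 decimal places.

6.4522

f = n/N = 5503/44066 = 0.12488086.
SE_no-fpc = √(s²/n) = 0.012681537; SE_fpc = √((1−f)s²/n) = 0.011863299.
Ratio = √(1−f) = 0.93547803. Reduction = 100·(1 − 0.93547803) = 6.4522%.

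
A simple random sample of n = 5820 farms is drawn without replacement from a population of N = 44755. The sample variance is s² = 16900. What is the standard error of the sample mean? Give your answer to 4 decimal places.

1.5894

Under SRS without replacement, Var(ȳ) = (1 − f)·s²/n with f = n/N = 5820/44755 = 0.13004134.
Var(ȳ) = (1 − 0.13004134)·16900/5820 = 0.86995866·2.9037801 = 2.5261686.
SE(ȳ) = √(2.5261686) = 1.5894.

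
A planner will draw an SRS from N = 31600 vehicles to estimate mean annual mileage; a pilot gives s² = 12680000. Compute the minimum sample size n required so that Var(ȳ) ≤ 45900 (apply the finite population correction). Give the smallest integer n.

274

Without fpc, n₀ = s²/D = 12680000/45900 = 276.2527.
With fpc, (1 − n/N)·s²/n ≤ D requires n ≥ n₀/(1 + n₀/N) = 276.2527/(1 + 276.2527/31600) = 273.8586.
Rounding up, n = 274.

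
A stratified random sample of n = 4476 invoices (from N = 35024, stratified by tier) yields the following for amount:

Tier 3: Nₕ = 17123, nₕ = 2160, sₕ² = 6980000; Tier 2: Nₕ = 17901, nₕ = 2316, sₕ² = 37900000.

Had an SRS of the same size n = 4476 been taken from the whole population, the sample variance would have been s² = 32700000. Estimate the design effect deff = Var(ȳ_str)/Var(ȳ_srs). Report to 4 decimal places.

0.6900

Var(ȳ_str) = Σ Wₕ²(1−fₕ)sₕ²/nₕ with Wₕ = Nₕ/35024:
  Tier 3: (17123/35024)²·(1−2160/17123)·6980000/2160 = 674.94551
  Tier 2: (17901/35024)²·(1−2316/17901)·37900000/2316 = 3721.802
  → Var(ȳ_str) = 4396.7475.
Var(ȳ_srs) = (1 − 4476/35024)·32700000/4476 = 6371.9845.
deff = 4396.7475 / 6371.9845 = 0.6900.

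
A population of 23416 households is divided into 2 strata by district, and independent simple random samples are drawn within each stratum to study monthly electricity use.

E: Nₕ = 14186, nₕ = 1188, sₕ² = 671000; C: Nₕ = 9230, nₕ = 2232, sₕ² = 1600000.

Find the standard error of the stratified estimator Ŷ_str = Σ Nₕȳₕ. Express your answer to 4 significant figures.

387900

Var(Ŷ_str) = Σₕ Nₕ²(1 − fₕ)sₕ²/nₕ.
E: 14186²·(1 − 1188/14186)·671000/1188 = 1.0414599 × 10^11.
C: 9230²·(1 − 2232/9230)·1600000/2232 = 4.6302179 × 10^10.
Sum = 1.5044817 × 10^11.
SE = √(1.5044817 × 10^11) = 387900.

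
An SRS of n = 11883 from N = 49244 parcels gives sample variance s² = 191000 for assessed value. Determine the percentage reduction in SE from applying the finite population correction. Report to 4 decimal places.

12.8971

f = n/N = 11883/49244 = 0.24130859.
SE_no-fpc = √(s²/n) = 4.0091623; SE_fpc = √((1−f)s²/n) = 3.4920964.
Ratio = √(1−f) = 0.87102894. Reduction = 100·(1 − 0.87102894) = 12.8971%.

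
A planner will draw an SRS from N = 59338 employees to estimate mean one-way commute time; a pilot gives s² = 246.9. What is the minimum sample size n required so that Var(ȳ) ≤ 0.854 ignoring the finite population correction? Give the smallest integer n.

Without fpc, n₀ = s²/D = 246.9/0.854 = 289.1101.
Rounding up, n = 290.

290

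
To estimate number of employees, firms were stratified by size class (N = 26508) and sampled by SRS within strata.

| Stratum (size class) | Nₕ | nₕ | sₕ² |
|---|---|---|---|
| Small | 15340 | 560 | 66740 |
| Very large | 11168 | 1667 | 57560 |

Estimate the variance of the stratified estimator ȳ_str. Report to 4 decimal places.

Var(ȳ_str) = Σₕ Wₕ²(1 − fₕ)sₕ²/nₕ with Wₕ = Nₕ/N, N = 26508.
Small: Wₕ = 0.57869322; term = 0.57869322²·(1 − 0.03650587)·66740/560 = 38.454223.
Very large: Wₕ = 0.42130678; term = 0.42130678²·(1 − 0.14926576)·57560/1667 = 5.2140595.
Sum = 43.668283.

43.6683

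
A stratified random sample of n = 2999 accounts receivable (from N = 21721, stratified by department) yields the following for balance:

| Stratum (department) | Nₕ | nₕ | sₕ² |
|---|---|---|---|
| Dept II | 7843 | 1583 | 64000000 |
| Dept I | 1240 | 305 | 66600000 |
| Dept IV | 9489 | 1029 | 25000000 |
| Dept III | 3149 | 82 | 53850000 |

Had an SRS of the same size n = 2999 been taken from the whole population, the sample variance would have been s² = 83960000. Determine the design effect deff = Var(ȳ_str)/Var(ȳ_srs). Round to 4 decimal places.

Var(ȳ_str) = Σ Wₕ²(1−fₕ)sₕ²/nₕ with Wₕ = Nₕ/21721:
  Dept II: (7843/21721)²·(1−1583/7843)·64000000/1583 = 4207.2273
  Dept I: (1240/21721)²·(1−305/1240)·66600000/305 = 536.59677
  Dept IV: (9489/21721)²·(1−1029/9489)·25000000/1029 = 4133.8605
  Dept III: (3149/21721)²·(1−82/3149)·53850000/82 = 13443.076
  → Var(ȳ_str) = 22320.761.
Var(ȳ_srs) = (1 − 2999/21721)·83960000/2999 = 24130.615.
deff = 22320.761 / 24130.615 = 0.9250.

0.9250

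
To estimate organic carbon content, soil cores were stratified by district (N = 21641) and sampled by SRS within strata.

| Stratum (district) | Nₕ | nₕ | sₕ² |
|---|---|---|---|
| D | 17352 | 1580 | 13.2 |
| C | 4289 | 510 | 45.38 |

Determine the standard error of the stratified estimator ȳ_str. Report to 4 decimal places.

Var(ȳ_str) = Σₕ Wₕ²(1 − fₕ)sₕ²/nₕ with Wₕ = Nₕ/N, N = 21641.
D: Wₕ = 0.80181138; term = 0.80181138²·(1 − 0.09105579)·13.2/1580 = 0.0048820082.
C: Wₕ = 0.19818862; term = 0.19818862²·(1 − 0.11890884)·45.38/510 = 0.0030794461.
Sum = 0.0079614543.
SE = √(0.0079614543) = 0.0892.

0.0892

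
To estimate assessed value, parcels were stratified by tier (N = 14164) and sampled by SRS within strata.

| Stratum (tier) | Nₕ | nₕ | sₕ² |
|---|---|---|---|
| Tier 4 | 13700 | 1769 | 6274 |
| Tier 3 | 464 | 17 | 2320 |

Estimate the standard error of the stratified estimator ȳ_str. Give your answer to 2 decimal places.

1.74

Var(ȳ_str) = Σₕ Wₕ²(1 − fₕ)sₕ²/nₕ with Wₕ = Nₕ/N, N = 14164.
Tier 4: Wₕ = 0.96724089; term = 0.96724089²·(1 − 0.12912409)·6274/1769 = 2.8896301.
Tier 3: Wₕ = 0.03275911; term = 0.03275911²·(1 − 0.03663793)·2320/17 = 0.14108886.
Sum = 3.030719.
SE = √(3.030719) = 1.74.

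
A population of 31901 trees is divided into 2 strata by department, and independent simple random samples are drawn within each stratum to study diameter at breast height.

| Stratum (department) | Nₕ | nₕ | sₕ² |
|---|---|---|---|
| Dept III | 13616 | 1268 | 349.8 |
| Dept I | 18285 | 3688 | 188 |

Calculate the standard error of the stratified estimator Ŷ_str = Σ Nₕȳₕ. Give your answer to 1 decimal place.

7745.2

Var(Ŷ_str) = Σₕ Nₕ²(1 − fₕ)sₕ²/nₕ.
Dept III: 13616²·(1 − 1268/13616)·349.8/1268 = 4.6381706 × 10^7.
Dept I: 18285²·(1 − 3688/18285)·188/3688 = 1.3605845 × 10^7.
Sum = 5.9987551 × 10^7.
SE = √(5.9987551 × 10^7) = 7745.2.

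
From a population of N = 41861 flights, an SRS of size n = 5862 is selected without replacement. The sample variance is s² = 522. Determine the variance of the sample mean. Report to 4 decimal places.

0.0766

Under SRS without replacement, Var(ȳ) = (1 − f)·s²/n with f = n/N = 5862/41861 = 0.14003488.
Var(ȳ) = (1 − 0.14003488)·522/5862 = 0.85996512·0.089048106 = 0.076578266.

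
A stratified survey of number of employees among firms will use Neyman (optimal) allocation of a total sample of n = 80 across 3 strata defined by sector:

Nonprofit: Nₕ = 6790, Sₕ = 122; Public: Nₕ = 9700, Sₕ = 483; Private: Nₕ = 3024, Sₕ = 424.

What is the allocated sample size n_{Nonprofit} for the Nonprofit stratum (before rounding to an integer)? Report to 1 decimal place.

9.8

Neyman allocation: nₕ = n·NₕSₕ / Σⱼ NⱼSⱼ.
Σ NⱼSⱼ = 6790·122 + 9700·483 + 3024·424 = 6.795656 × 10^6.
n_{Nonprofit} = 80·6790·122 / (6.795656 × 10^6) = 9.8.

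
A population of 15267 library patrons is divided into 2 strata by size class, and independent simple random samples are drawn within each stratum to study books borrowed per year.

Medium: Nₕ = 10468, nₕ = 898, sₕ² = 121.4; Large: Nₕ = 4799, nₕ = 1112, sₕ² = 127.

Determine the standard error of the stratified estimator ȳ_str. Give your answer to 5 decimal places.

Var(ȳ_str) = Σₕ Wₕ²(1 − fₕ)sₕ²/nₕ with Wₕ = Nₕ/N, N = 15267.
Medium: Wₕ = 0.68566189; term = 0.68566189²·(1 − 0.08578525)·121.4/898 = 0.05810461.
Large: Wₕ = 0.31433811; term = 0.31433811²·(1 − 0.23171494)·127/1112 = 0.0086699264.
Sum = 0.066774536.
SE = √(0.066774536) = 0.25841.

0.25841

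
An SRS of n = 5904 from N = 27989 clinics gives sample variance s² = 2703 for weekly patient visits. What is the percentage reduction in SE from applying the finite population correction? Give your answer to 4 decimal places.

f = n/N = 5904/27989 = 0.21094001.
SE_no-fpc = √(s²/n) = 0.67662782; SE_fpc = √((1−f)s²/n) = 0.60104205.
Ratio = √(1−f) = 0.88829049. Reduction = 100·(1 − 0.88829049) = 11.1710%.

11.1710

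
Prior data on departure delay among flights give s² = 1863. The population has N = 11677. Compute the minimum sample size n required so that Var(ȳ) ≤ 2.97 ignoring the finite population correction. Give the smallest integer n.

628

Without fpc, n₀ = s²/D = 1863/2.97 = 627.2727.
Rounding up, n = 628.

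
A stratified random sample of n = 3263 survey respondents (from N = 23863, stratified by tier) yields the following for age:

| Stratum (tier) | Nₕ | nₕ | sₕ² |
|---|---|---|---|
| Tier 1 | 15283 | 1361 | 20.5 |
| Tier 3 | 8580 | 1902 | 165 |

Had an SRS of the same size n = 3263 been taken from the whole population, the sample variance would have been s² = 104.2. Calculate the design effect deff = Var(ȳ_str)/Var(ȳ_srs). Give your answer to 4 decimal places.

Var(ȳ_str) = Σ Wₕ²(1−fₕ)sₕ²/nₕ with Wₕ = Nₕ/23863:
  Tier 1: (15283/23863)²·(1−1361/15283)·20.5/1361 = 0.0056280234
  Tier 3: (8580/23863)²·(1−1902/8580)·165/1902 = 0.0087288504
  → Var(ȳ_str) = 0.014356874.
Var(ȳ_srs) = (1 − 3263/23863)·104.2/3263 = 0.027567211.
deff = 0.014356874 / 0.027567211 = 0.5208.

0.5208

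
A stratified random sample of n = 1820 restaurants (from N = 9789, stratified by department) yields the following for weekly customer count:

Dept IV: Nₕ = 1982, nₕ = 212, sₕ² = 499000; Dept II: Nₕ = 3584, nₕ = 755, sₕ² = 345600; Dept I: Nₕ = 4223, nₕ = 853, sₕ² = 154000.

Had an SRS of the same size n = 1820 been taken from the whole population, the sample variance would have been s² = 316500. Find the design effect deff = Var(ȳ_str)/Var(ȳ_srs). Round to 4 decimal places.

1.1402

Var(ȳ_str) = Σ Wₕ²(1−fₕ)sₕ²/nₕ with Wₕ = Nₕ/9789:
  Dept IV: (1982/9789)²·(1−212/1982)·499000/212 = 86.171756
  Dept II: (3584/9789)²·(1−755/3584)·345600/755 = 48.434082
  Dept I: (4223/9789)²·(1−853/4223)·154000/853 = 26.813037
  → Var(ȳ_str) = 161.41888.
Var(ȳ_srs) = (1 − 1820/9789)·316500/1820 = 141.56889.
deff = 161.41888 / 141.56889 = 1.1402.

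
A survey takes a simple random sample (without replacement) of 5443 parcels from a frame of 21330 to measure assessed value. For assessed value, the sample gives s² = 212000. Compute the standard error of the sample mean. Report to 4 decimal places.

5.3861

Under SRS without replacement, Var(ȳ) = (1 − f)·s²/n with f = n/N = 5443/21330 = 0.25518050.
Var(ȳ) = (1 − 0.25518050)·212000/5443 = 0.74481950·38.949109 = 29.010056.
SE(ȳ) = √(29.010056) = 5.3861.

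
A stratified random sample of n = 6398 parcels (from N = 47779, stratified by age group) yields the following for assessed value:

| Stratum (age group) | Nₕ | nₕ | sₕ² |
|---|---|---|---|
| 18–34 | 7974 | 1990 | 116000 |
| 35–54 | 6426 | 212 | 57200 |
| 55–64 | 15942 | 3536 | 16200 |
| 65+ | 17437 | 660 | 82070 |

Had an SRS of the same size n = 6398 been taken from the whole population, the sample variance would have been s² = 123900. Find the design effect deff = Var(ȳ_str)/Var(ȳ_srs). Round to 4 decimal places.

1.3278

Var(ȳ_str) = Σ Wₕ²(1−fₕ)sₕ²/nₕ with Wₕ = Nₕ/47779:
  18–34: (7974/47779)²·(1−1990/7974)·116000/1990 = 1.2184245
  35–54: (6426/47779)²·(1−212/6426)·57200/212 = 4.7195221
  55–64: (15942/47779)²·(1−3536/15942)·16200/3536 = 0.39692022
  65+: (17437/47779)²·(1−660/17437)·82070/660 = 15.935014
  → Var(ȳ_str) = 22.269881.
Var(ȳ_srs) = (1 − 6398/47779)·123900/6398 = 16.772237.
deff = 22.269881 / 16.772237 = 1.3278.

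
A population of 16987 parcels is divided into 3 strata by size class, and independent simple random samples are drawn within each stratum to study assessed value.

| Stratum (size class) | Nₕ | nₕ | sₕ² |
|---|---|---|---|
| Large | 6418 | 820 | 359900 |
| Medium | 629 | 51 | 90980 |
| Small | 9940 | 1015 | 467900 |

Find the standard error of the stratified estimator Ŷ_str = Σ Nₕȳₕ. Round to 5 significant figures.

239400

Var(Ŷ_str) = Σₕ Nₕ²(1 − fₕ)sₕ²/nₕ.
Large: 6418²·(1 − 820/6418)·359900/820 = 1.5768871 × 10^10.
Medium: 629²·(1 − 51/629)·90980/51 = 6.4856609 × 10^8.
Small: 9940²·(1 − 1015/9940)·467900/1015 = 4.0896073 × 10^10.
Sum = 5.731351 × 10^10.
SE = √(5.731351 × 10^10) = 239400.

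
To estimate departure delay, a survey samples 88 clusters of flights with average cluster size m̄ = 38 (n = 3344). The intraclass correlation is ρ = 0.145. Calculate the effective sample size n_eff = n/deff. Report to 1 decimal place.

deff = 1 + (38 − 1)·0.145 = 1 + 5.365 = 6.365.
n_eff = 3344 / 6.365 = 525.4.

525.4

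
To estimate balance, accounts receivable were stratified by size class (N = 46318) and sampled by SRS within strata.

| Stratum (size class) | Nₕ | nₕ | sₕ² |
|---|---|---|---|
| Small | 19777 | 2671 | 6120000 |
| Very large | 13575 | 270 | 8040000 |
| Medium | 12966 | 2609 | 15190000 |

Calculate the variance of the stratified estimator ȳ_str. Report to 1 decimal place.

3232.7

Var(ȳ_str) = Σₕ Wₕ²(1 − fₕ)sₕ²/nₕ with Wₕ = Nₕ/N, N = 46318.
Small: Wₕ = 0.42698303; term = 0.42698303²·(1 − 0.13505587)·6120000/2671 = 361.31569.
Very large: Wₕ = 0.29308260; term = 0.29308260²·(1 − 0.01988950)·8040000/270 = 2506.96.
Medium: Wₕ = 0.27993437; term = 0.27993437²·(1 − 0.20121857)·15190000/2609 = 364.43837.
Sum = 3232.7141.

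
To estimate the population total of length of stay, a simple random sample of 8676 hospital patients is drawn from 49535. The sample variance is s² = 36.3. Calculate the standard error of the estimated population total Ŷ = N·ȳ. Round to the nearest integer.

Var(Ŷ) = N²·Var(ȳ) = N²·(1 − n/N)·s²/n.
f = 8676/49535 = 0.17514888; Var(ȳ) = 0.82485112·36.3/8676 = 0.0034511406.
Var(Ŷ) = 49535² · 0.0034511406 = 8.4681197 × 10^6.
SE(Ŷ) = √(8.4681197 × 10^6) = 2910.

2910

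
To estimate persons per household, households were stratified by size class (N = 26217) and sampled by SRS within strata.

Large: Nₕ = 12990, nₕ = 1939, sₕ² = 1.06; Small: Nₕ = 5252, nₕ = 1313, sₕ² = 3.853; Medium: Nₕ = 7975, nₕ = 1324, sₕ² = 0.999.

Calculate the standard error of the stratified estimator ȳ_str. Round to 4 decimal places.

0.0161

Var(ȳ_str) = Σₕ Wₕ²(1 − fₕ)sₕ²/nₕ with Wₕ = Nₕ/N, N = 26217.
Large: Wₕ = 0.49548003; term = 0.49548003²·(1 − 0.14926867)·1.06/1939 = 1.1417547 × 10^-4.
Small: Wₕ = 0.20032803; term = 0.20032803²·(1 − 0.25000000)·3.853/1313 = 8.8324054 × 10^-5.
Medium: Wₕ = 0.30419194; term = 0.30419194²·(1 − 0.16601881)·0.999/1324 = 5.8227635 × 10^-5.
Sum = 2.6072716 × 10^-4.
SE = √(2.6072716 × 10^-4) = 0.0161.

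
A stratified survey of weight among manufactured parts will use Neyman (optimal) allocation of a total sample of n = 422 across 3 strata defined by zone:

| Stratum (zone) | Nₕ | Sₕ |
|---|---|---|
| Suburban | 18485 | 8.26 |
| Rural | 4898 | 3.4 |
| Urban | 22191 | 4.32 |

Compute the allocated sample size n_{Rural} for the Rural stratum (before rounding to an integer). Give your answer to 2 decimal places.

Neyman allocation: nₕ = n·NₕSₕ / Σⱼ NⱼSⱼ.
Σ NⱼSⱼ = 18485·8.26 + 4898·3.4 + 22191·4.32 = 265204.42.
n_{Rural} = 422·4898·3.4 / 265204.42 = 26.50.

26.50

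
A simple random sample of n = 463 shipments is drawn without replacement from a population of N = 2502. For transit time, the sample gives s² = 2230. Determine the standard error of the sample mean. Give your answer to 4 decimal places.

Under SRS without replacement, Var(ȳ) = (1 − f)·s²/n with f = n/N = 463/2502 = 0.18505196.
Var(ȳ) = (1 − 0.18505196)·2230/463 = 0.81494804·4.8164147 = 3.9251277.
SE(ȳ) = √(3.9251277) = 1.9812.

1.9812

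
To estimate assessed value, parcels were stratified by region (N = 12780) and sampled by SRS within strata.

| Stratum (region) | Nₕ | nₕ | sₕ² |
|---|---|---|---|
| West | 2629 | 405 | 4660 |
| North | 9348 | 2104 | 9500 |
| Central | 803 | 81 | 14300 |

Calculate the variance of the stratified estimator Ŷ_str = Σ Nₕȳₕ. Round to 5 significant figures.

4.7539 × 10^8

Var(Ŷ_str) = Σₕ Nₕ²(1 − fₕ)sₕ²/nₕ.
West: 2629²·(1 − 405/2629)·4660/405 = 6.7275396 × 10^7.
North: 9348²·(1 − 2104/9348)·9500/2104 = 3.0575602 × 10^8.
Central: 803²·(1 − 81/803)·14300/81 = 1.0235375 × 10^8.
Sum = 4.7538517 × 10^8.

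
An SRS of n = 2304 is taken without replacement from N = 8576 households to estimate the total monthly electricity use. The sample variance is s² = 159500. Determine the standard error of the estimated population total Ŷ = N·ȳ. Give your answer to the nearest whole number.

61022

Var(Ŷ) = N²·Var(ȳ) = N²·(1 − n/N)·s²/n.
f = 2304/8576 = 0.26865672; Var(ȳ) = 0.73134328·159500/2304 = 50.629016.
Var(Ŷ) = 8576² · 50.629016 = 3.7236515 × 10^9.
SE(Ŷ) = √(3.7236515 × 10^9) = 61022.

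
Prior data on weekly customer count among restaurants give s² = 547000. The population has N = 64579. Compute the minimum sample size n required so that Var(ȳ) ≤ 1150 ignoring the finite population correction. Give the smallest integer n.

Without fpc, n₀ = s²/D = 547000/1150 = 475.6522.
Rounding up, n = 476.

476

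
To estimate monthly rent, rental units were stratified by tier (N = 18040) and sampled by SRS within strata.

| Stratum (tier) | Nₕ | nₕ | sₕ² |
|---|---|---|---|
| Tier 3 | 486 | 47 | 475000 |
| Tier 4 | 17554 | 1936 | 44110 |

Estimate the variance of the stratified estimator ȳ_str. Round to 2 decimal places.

Var(ȳ_str) = Σₕ Wₕ²(1 − fₕ)sₕ²/nₕ with Wₕ = Nₕ/N, N = 18040.
Tier 3: Wₕ = 0.02694013; term = 0.02694013²·(1 − 0.09670782)·475000/47 = 6.6255735.
Tier 4: Wₕ = 0.97305987; term = 0.97305987²·(1 − 0.11028825)·44110/1936 = 19.193764.
Sum = 25.819338.

25.82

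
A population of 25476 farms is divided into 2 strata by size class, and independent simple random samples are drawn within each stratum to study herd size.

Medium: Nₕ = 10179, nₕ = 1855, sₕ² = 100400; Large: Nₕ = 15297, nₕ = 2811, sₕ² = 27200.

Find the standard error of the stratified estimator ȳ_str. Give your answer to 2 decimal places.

3.15

Var(ȳ_str) = Σₕ Wₕ²(1 − fₕ)sₕ²/nₕ with Wₕ = Nₕ/N, N = 25476.
Medium: Wₕ = 0.39955252; term = 0.39955252²·(1 − 0.18223794)·100400/1855 = 7.0658515.
Large: Wₕ = 0.60044748; term = 0.60044748²·(1 − 0.18376152)·27200/2811 = 2.847575.
Sum = 9.9134265.
SE = √(9.9134265) = 3.15.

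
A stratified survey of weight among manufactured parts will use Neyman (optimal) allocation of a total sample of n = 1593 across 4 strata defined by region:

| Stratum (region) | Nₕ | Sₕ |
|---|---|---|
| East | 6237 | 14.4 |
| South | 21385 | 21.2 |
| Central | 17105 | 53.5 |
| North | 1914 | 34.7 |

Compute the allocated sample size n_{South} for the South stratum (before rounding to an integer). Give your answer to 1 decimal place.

473.7

Neyman allocation: nₕ = n·NₕSₕ / Σⱼ NⱼSⱼ.
Σ NⱼSⱼ = 6237·14.4 + 21385·21.2 + 17105·53.5 + 1914·34.7 = 1.5247081 × 10^6.
n_{South} = 1593·21385·21.2 / (1.5247081 × 10^6) = 473.7.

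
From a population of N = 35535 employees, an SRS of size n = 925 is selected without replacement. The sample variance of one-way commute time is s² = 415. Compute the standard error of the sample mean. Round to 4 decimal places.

0.6610

Under SRS without replacement, Var(ȳ) = (1 − f)·s²/n with f = n/N = 925/35535 = 0.02603067.
Var(ȳ) = (1 − 0.02603067)·415/925 = 0.97396933·0.44864865 = 0.43697002.
SE(ȳ) = √(0.43697002) = 0.6610.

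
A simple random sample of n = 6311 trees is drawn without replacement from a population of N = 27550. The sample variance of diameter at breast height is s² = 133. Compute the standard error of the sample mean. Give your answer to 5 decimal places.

Under SRS without replacement, Var(ȳ) = (1 − f)·s²/n with f = n/N = 6311/27550 = 0.22907441.
Var(ȳ) = (1 − 0.22907441)·133/6311 = 0.77092559·0.021074315 = 0.016246728.
SE(ȳ) = √(0.016246728) = 0.12746.

0.12746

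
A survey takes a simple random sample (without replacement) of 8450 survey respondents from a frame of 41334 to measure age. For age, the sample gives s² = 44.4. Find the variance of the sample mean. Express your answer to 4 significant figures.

0.004180

Under SRS without replacement, Var(ȳ) = (1 − f)·s²/n with f = n/N = 8450/41334 = 0.20443219.
Var(ȳ) = (1 − 0.20443219)·44.4/8450 = 0.79556781·0.0052544379 = 0.0041802616.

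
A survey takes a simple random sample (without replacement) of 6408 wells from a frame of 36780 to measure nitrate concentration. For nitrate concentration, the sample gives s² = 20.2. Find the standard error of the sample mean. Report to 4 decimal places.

Under SRS without replacement, Var(ȳ) = (1 − f)·s²/n with f = n/N = 6408/36780 = 0.17422512.
Var(ȳ) = (1 − 0.17422512)·20.2/6408 = 0.82577488·0.0031523096 = 0.0026030981.
SE(ȳ) = √(0.0026030981) = 0.0510.

0.0510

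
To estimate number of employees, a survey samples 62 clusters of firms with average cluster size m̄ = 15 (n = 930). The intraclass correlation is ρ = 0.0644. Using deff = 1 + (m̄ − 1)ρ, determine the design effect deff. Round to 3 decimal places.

deff = 1 + (15 − 1)·0.0644 = 1 + 0.9016 = 1.9016.

1.902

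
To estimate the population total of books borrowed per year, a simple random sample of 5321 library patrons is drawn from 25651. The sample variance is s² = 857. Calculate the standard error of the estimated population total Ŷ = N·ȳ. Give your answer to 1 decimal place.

Var(Ŷ) = N²·Var(ȳ) = N²·(1 − n/N)·s²/n.
f = 5321/25651 = 0.20743831; Var(ȳ) = 0.79256169·857/5321 = 0.12764995.
Var(Ŷ) = 25651² · 0.12764995 = 8.3990323 × 10^7.
SE(Ŷ) = √(8.3990323 × 10^7) = 9164.6.

9164.6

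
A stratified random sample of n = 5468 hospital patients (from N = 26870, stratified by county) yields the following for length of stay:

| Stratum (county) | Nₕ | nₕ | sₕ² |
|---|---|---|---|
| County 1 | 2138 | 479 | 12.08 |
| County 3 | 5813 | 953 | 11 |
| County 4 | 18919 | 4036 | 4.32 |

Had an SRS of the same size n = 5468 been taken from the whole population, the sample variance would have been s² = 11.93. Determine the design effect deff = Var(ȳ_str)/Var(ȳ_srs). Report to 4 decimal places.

Var(ȳ_str) = Σ Wₕ²(1−fₕ)sₕ²/nₕ with Wₕ = Nₕ/26870:
  County 1: (2138/26870)²·(1−479/2138)·12.08/479 = 1.2389397 × 10^-4
  County 3: (5813/26870)²·(1−953/5813)·11/953 = 4.5164899 × 10^-4
  County 4: (18919/26870)²·(1−4036/18919)·4.32/4036 = 4.1743217 × 10^-4
  → Var(ȳ_str) = 9.9297513 × 10^-4.
Var(ȳ_srs) = (1 − 5468/26870)·11.93/5468 = 0.0017377954.
deff = (9.9297513 × 10^-4) / 0.0017377954 = 0.5714.

0.5714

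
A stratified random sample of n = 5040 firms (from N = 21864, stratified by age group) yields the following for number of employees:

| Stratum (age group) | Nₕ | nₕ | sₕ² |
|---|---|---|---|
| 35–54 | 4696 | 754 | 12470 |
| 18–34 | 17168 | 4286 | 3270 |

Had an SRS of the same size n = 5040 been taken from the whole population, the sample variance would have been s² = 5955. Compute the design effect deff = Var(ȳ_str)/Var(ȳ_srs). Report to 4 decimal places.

Var(ȳ_str) = Σ Wₕ²(1−fₕ)sₕ²/nₕ with Wₕ = Nₕ/21864:
  35–54: (4696/21864)²·(1−754/4696)·12470/754 = 0.64044314
  18–34: (17168/21864)²·(1−4286/17168)·3270/4286 = 0.35297126
  → Var(ȳ_str) = 0.9934144.
Var(ȳ_srs) = (1 − 5040/21864)·5955/5040 = 0.90918209.
deff = 0.9934144 / 0.90918209 = 1.0926.

1.0926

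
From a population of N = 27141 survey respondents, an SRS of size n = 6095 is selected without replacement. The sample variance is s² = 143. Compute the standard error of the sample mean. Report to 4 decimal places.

Under SRS without replacement, Var(ȳ) = (1 − f)·s²/n with f = n/N = 6095/27141 = 0.22456800.
Var(ȳ) = (1 − 0.22456800)·143/6095 = 0.77543200·0.023461854 = 0.018193072.
SE(ȳ) = √(0.018193072) = 0.1349.

0.1349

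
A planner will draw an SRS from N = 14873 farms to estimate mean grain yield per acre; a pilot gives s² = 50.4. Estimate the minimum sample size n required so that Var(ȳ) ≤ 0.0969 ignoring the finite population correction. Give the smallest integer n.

Without fpc, n₀ = s²/D = 50.4/0.0969 = 520.1238.
Rounding up, n = 521.

521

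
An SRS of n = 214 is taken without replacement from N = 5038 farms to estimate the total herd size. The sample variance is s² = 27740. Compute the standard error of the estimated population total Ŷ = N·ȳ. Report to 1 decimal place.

Var(Ŷ) = N²·Var(ȳ) = N²·(1 − n/N)·s²/n.
f = 214/5038 = 0.04247717; Var(ȳ) = 0.95752283·27740/214 = 124.12001.
Var(Ŷ) = 5038² · 124.12001 = 3.1503451 × 10^9.
SE(Ŷ) = √(3.1503451 × 10^9) = 56127.9.

56127.9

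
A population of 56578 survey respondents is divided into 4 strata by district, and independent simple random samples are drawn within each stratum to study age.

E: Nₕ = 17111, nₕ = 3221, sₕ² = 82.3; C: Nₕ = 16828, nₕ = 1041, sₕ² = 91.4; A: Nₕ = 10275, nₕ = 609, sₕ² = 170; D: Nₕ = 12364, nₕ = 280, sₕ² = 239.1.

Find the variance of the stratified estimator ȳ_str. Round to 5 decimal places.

0.05770

Var(ȳ_str) = Σₕ Wₕ²(1 − fₕ)sₕ²/nₕ with Wₕ = Nₕ/N, N = 56578.
E: Wₕ = 0.30243204; term = 0.30243204²·(1 − 0.18824148)·82.3/3221 = 0.0018971059.
C: Wₕ = 0.29743010; term = 0.29743010²·(1 − 0.06186118)·91.4/1041 = 0.0072867253.
A: Wₕ = 0.18160769; term = 0.18160769²·(1 − 0.05927007)·170/609 = 0.0086609407.
D: Wₕ = 0.21853017; term = 0.21853017²·(1 − 0.02264639)·239.1/280 = 0.039856217.
Sum = 0.057700989.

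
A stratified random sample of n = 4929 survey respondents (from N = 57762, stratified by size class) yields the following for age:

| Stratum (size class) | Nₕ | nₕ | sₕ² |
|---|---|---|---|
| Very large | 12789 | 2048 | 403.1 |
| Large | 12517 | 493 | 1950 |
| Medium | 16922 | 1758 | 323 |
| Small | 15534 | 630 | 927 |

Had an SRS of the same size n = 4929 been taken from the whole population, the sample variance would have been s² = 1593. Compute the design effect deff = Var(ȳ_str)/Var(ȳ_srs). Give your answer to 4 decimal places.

Var(ȳ_str) = Σ Wₕ²(1−fₕ)sₕ²/nₕ with Wₕ = Nₕ/57762:
  Very large: (12789/57762)²·(1−2048/12789)·403.1/2048 = 0.0081036319
  Large: (12517/57762)²·(1−493/12517)·1950/493 = 0.17842367
  Medium: (16922/57762)²·(1−1758/16922)·323/1758 = 0.014130732
  Small: (15534/57762)²·(1−630/15534)·927/630 = 0.10210356
  → Var(ȳ_str) = 0.30276159.
Var(ȳ_srs) = (1 − 4929/57762)·1593/4929 = 0.2956106.
deff = 0.30276159 / 0.2956106 = 1.0242.

1.0242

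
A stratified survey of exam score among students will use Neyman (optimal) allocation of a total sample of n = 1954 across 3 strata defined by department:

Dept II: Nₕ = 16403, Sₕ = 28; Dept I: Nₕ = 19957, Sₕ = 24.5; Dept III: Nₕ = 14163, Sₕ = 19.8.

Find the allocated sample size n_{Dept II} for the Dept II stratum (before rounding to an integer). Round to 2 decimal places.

730.42

Neyman allocation: nₕ = n·NₕSₕ / Σⱼ NⱼSⱼ.
Σ NⱼSⱼ = 16403·28 + 19957·24.5 + 14163·19.8 = 1.2286579 × 10^6.
n_{Dept II} = 1954·16403·28 / (1.2286579 × 10^6) = 730.42.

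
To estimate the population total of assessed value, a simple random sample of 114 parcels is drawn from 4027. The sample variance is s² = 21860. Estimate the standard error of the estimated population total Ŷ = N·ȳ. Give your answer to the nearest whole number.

Var(Ŷ) = N²·Var(ȳ) = N²·(1 − n/N)·s²/n.
f = 114/4027 = 0.02830891; Var(ȳ) = 0.97169109·21860/114 = 186.32603.
Var(Ŷ) = 4027² · 186.32603 = 3.0215987 × 10^9.
SE(Ŷ) = √(3.0215987 × 10^9) = 54969.

54969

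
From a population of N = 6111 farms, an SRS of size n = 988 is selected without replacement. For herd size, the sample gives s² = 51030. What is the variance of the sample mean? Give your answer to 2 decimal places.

43.30

Under SRS without replacement, Var(ȳ) = (1 − f)·s²/n with f = n/N = 988/6111 = 0.16167567.
Var(ȳ) = (1 − 0.16167567)·51030/988 = 0.83832433·51.649798 = 43.299282.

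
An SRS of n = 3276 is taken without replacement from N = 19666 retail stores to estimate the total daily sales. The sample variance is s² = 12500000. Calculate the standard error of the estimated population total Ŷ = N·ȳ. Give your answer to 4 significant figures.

1.109 × 10^6

Var(Ŷ) = N²·Var(ȳ) = N²·(1 − n/N)·s²/n.
f = 3276/19666 = 0.16658192; Var(ȳ) = 0.83341808·12500000/3276 = 3180.014.
Var(Ŷ) = 19666² · 3180.014 = 1.2298754 × 10^12.
SE(Ŷ) = √(1.2298754 × 10^12) = 1.109 × 10^6.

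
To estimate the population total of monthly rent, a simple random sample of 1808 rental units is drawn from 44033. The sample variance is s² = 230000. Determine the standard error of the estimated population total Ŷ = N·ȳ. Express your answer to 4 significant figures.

Var(Ŷ) = N²·Var(ȳ) = N²·(1 − n/N)·s²/n.
f = 1808/44033 = 0.04106011; Var(ȳ) = 0.95893989·230000/1808 = 121.98903.
Var(Ŷ) = 44033² · 121.98903 = 2.3652515 × 10^11.
SE(Ŷ) = √(2.3652515 × 10^11) = 486300.

486300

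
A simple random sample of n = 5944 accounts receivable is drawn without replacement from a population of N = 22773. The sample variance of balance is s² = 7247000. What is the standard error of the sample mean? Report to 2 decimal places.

30.02

Under SRS without replacement, Var(ȳ) = (1 − f)·s²/n with f = n/N = 5944/22773 = 0.26101085.
Var(ȳ) = (1 − 0.26101085)·7247000/5944 = 0.73898915·1219.2127 = 900.98493.
SE(ȳ) = √(900.98493) = 30.02.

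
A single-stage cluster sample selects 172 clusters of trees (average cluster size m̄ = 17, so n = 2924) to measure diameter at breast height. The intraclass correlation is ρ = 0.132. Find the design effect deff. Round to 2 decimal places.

3.11

deff = 1 + (17 − 1)·0.132 = 1 + 2.112 = 3.112.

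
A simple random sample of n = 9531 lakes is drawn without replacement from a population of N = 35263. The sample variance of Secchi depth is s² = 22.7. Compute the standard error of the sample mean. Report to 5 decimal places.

Under SRS without replacement, Var(ȳ) = (1 − f)·s²/n with f = n/N = 9531/35263 = 0.27028330.
Var(ȳ) = (1 − 0.27028330)·22.7/9531 = 0.72971670·0.0023817018 = 0.0017379676.
SE(ȳ) = √(0.0017379676) = 0.04169.

0.04169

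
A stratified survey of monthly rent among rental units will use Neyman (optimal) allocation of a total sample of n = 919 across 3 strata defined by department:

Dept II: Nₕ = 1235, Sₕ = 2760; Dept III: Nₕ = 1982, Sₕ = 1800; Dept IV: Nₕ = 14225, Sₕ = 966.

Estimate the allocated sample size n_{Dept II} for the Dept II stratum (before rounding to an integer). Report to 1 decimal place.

Neyman allocation: nₕ = n·NₕSₕ / Σⱼ NⱼSⱼ.
Σ NⱼSⱼ = 1235·2760 + 1982·1800 + 14225·966 = 2.071755 × 10^7.
n_{Dept II} = 919·1235·2760 / (2.071755 × 10^7) = 151.2.

151.2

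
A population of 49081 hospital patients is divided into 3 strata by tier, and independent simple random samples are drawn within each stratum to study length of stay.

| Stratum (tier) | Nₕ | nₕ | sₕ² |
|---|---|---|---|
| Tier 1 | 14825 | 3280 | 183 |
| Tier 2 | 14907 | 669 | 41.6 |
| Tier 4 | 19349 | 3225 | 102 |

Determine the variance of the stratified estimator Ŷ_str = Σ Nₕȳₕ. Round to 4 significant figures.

Var(Ŷ_str) = Σₕ Nₕ²(1 − fₕ)sₕ²/nₕ.
Tier 1: 14825²·(1 − 3280/14825)·183/3280 = 9.5491757 × 10^6.
Tier 2: 14907²·(1 − 669/14907)·41.6/669 = 1.3197949 × 10^7.
Tier 4: 19349²·(1 − 3225/19349)·102/3225 = 9.867378 × 10^6.
Sum = 3.2614503 × 10^7.

3.261 × 10^7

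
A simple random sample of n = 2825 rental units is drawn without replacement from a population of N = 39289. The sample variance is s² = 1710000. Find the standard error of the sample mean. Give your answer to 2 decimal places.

23.70

Under SRS without replacement, Var(ȳ) = (1 − f)·s²/n with f = n/N = 2825/39289 = 0.07190308.
Var(ȳ) = (1 − 0.07190308)·1710000/2825 = 0.92809692·605.30973 = 561.7861.
SE(ȳ) = √(561.7861) = 23.70.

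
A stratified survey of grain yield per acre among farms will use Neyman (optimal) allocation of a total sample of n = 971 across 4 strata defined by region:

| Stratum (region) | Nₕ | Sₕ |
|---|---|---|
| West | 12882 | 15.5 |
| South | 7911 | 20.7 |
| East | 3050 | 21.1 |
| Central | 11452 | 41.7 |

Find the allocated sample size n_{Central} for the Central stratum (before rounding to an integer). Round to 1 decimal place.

Neyman allocation: nₕ = n·NₕSₕ / Σⱼ NⱼSⱼ.
Σ NⱼSⱼ = 12882·15.5 + 7911·20.7 + 3050·21.1 + 11452·41.7 = 905332.1.
n_{Central} = 971·11452·41.7 / 905332.1 = 512.2.

512.2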